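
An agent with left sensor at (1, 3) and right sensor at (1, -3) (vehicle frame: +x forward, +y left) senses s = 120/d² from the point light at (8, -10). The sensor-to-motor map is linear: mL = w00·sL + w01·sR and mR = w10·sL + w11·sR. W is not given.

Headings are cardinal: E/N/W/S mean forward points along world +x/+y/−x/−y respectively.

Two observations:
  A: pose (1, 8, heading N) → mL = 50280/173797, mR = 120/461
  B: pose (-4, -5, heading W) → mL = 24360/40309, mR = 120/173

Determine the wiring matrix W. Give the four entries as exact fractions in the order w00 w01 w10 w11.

1/2 1/2 1 0

obs A: pose=(1,8,N) → sL=120/461, sR=120/377, mL=50280/173797, mR=120/461
obs B: pose=(-4,-5,W) → sL=120/173, sR=120/233, mL=24360/40309, mR=120/173
sensor matrix S = [[120/461, 120/377], [120/173, 120/233]]; det S = -607564800/7005583273
solve [mL_A; mL_B] = S·[w00; w01] and [mR_A; mR_B] = S·[w10; w11]:
  w00 = 1/2, w01 = 1/2, w10 = 1, w11 = 0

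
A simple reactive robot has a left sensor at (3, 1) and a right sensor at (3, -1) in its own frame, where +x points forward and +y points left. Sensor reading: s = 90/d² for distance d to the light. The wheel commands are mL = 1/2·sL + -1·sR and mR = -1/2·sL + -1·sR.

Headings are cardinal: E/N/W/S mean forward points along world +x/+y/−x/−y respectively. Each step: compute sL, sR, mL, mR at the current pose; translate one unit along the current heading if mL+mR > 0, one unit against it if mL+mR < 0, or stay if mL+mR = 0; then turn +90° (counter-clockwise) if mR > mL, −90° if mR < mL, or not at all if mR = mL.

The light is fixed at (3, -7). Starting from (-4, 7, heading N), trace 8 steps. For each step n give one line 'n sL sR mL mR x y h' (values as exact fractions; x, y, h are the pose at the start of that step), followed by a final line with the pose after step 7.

0 90/353 18/65 -3429/22945 -9279/22945 -4 7 N
1 45/106 9/16 -297/848 -657/848 -4 6 E
2 90/149 90/181 -5265/26969 -21555/26969 -5 6 S
3 9/29 45/173 -1053/10034 -4167/10034 -5 7 W
4 90/353 18/65 -3429/22945 -9279/22945 -4 7 N
5 45/106 9/16 -297/848 -657/848 -4 6 E
6 90/149 90/181 -5265/26969 -21555/26969 -5 6 S
7 9/29 45/173 -1053/10034 -4167/10034 -5 7 W
final -4 7 N

n=0: pose=(-4,7,N); sL=90/353, sR=18/65; mL=-3429/22945, mR=-9279/22945; mL+mR=-36/65 → advance -1; mR−mL=-90/353 → turn -1·90°
n=1: pose=(-4,6,E); sL=45/106, sR=9/16; mL=-297/848, mR=-657/848; mL+mR=-9/8 → advance -1; mR−mL=-45/106 → turn -1·90°
n=2: pose=(-5,6,S); sL=90/149, sR=90/181; mL=-5265/26969, mR=-21555/26969; mL+mR=-180/181 → advance -1; mR−mL=-90/149 → turn -1·90°
n=3: pose=(-5,7,W); sL=9/29, sR=45/173; mL=-1053/10034, mR=-4167/10034; mL+mR=-90/173 → advance -1; mR−mL=-9/29 → turn -1·90°
n=4: pose=(-4,7,N); sL=90/353, sR=18/65; mL=-3429/22945, mR=-9279/22945; mL+mR=-36/65 → advance -1; mR−mL=-90/353 → turn -1·90°
n=5: pose=(-4,6,E); sL=45/106, sR=9/16; mL=-297/848, mR=-657/848; mL+mR=-9/8 → advance -1; mR−mL=-45/106 → turn -1·90°
n=6: pose=(-5,6,S); sL=90/149, sR=90/181; mL=-5265/26969, mR=-21555/26969; mL+mR=-180/181 → advance -1; mR−mL=-90/149 → turn -1·90°
n=7: pose=(-5,7,W); sL=9/29, sR=45/173; mL=-1053/10034, mR=-4167/10034; mL+mR=-90/173 → advance -1; mR−mL=-9/29 → turn -1·90°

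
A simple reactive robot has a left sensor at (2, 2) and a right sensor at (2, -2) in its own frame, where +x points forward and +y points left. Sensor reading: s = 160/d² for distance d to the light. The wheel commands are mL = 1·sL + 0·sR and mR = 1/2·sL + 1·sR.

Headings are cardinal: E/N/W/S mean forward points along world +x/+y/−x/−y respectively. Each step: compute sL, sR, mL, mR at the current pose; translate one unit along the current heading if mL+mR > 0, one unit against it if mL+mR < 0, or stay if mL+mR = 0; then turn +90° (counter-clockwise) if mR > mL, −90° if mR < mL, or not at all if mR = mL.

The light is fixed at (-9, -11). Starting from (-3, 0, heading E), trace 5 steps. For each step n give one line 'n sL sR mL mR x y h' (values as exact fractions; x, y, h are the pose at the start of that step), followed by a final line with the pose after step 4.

n=0: pose=(-3,0,E); sL=160/233, sR=32/29; mL=160/233, mR=9776/6757; mL+mR=14416/6757 → advance +1; mR−mL=5136/6757 → turn +1·90°
n=1: pose=(-2,0,N); sL=80/97, sR=16/25; mL=80/97, mR=2552/2425; mL+mR=4552/2425 → advance +1; mR−mL=552/2425 → turn +1·90°
n=2: pose=(-2,1,W); sL=32/25, sR=160/221; mL=32/25, mR=7536/5525; mL+mR=14608/5525 → advance +1; mR−mL=464/5525 → turn +1·90°
n=3: pose=(-3,1,S); sL=40/41, sR=40/29; mL=40/41, mR=2220/1189; mL+mR=3380/1189 → advance +1; mR−mL=1060/1189 → turn +1·90°
n=4: pose=(-3,0,E); sL=160/233, sR=32/29; mL=160/233, mR=9776/6757; mL+mR=14416/6757 → advance +1; mR−mL=5136/6757 → turn +1·90°

0 160/233 32/29 160/233 9776/6757 -3 0 E
1 80/97 16/25 80/97 2552/2425 -2 0 N
2 32/25 160/221 32/25 7536/5525 -2 1 W
3 40/41 40/29 40/41 2220/1189 -3 1 S
4 160/233 32/29 160/233 9776/6757 -3 0 E
final -2 0 N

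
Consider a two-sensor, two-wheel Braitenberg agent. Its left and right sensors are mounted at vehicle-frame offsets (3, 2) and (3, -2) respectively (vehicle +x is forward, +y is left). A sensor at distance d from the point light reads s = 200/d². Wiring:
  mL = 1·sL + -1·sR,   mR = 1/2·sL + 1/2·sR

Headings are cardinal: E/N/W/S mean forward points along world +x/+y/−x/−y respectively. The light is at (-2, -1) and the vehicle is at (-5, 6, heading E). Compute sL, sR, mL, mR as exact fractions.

200/81 8 -448/81 424/81

left sensor world pos  = (-2, 8); dL² = 81
right sensor world pos = (-2, 4); dR² = 25
sL = 200/81 = 200/81
sR = 200/25 = 8
mL = 1·sL + -1·sR = -448/81
mR = 1/2·sL + 1/2·sR = 424/81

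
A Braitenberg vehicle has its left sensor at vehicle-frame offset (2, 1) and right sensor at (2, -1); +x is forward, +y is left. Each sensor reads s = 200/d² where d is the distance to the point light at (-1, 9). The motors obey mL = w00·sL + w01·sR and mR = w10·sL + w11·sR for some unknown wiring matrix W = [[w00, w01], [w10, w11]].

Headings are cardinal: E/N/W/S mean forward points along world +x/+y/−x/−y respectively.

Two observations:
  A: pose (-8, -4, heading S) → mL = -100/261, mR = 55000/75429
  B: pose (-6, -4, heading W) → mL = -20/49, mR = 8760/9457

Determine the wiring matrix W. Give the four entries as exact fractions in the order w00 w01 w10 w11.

-1/2 0 1/2 1/2

obs A: pose=(-8,-4,S) → sL=200/261, sR=200/289, mL=-100/261, mR=55000/75429
obs B: pose=(-6,-4,W) → sL=40/49, sR=200/193, mL=-20/49, mR=8760/9457
sensor matrix S = [[200/261, 200/289], [40/49, 200/193]]; det S = 163456000/713332053
solve [mL_A; mL_B] = S·[w00; w01] and [mR_A; mR_B] = S·[w10; w11]:
  w00 = -1/2, w01 = 0, w10 = 1/2, w11 = 1/2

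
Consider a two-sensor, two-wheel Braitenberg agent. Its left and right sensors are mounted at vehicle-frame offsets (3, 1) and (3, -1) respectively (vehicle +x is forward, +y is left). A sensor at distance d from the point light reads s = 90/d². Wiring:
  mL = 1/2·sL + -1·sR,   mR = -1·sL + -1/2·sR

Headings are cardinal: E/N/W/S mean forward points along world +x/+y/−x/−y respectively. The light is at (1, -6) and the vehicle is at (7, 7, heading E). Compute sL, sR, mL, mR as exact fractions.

90/277 2/5 -329/1385 -727/1385

left sensor world pos  = (10, 8); dL² = 277
right sensor world pos = (10, 6); dR² = 225
sL = 90/277 = 90/277
sR = 90/225 = 2/5
mL = 1/2·sL + -1·sR = -329/1385
mR = -1·sL + -1/2·sR = -727/1385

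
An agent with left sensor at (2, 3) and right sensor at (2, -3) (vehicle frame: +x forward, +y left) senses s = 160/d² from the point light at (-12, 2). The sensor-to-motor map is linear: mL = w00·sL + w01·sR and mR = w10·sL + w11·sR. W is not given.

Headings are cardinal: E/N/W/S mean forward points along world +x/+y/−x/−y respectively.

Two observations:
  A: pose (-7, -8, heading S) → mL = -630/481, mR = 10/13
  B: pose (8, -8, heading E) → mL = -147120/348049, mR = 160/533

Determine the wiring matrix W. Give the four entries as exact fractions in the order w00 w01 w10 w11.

obs A: pose=(-7,-8,S) → sL=10/13, sR=40/37, mL=-630/481, mR=10/13
obs B: pose=(8,-8,E) → sL=160/533, sR=160/653, mL=-147120/348049, mR=160/533
sensor matrix S = [[10/13, 40/37], [160/533, 160/653]]; det S = -1752000/12877813
solve [mL_A; mL_B] = S·[w00; w01] and [mR_A; mR_B] = S·[w10; w11]:
  w00 = -1, w01 = -1/2, w10 = 1, w11 = 0

-1 -1/2 1 0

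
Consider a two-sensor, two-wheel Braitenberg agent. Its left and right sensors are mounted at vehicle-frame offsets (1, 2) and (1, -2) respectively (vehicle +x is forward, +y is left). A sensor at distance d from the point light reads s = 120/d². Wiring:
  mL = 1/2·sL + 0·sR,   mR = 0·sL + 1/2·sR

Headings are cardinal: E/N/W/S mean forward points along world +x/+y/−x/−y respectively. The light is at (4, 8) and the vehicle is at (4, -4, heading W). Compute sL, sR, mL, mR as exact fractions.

120/197 120/101 60/197 60/101

left sensor world pos  = (3, -6); dL² = 197
right sensor world pos = (3, -2); dR² = 101
sL = 120/197 = 120/197
sR = 120/101 = 120/101
mL = 1/2·sL + 0·sR = 60/197
mR = 0·sL + 1/2·sR = 60/101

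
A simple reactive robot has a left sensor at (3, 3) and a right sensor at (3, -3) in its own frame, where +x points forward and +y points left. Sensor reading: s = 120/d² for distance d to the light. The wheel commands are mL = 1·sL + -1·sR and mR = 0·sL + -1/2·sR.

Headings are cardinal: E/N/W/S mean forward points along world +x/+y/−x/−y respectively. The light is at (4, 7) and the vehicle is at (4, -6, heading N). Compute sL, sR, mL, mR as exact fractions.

120/109 120/109 0 -60/109

left sensor world pos  = (1, -3); dL² = 109
right sensor world pos = (7, -3); dR² = 109
sL = 120/109 = 120/109
sR = 120/109 = 120/109
mL = 1·sL + -1·sR = 0
mR = 0·sL + -1/2·sR = -60/109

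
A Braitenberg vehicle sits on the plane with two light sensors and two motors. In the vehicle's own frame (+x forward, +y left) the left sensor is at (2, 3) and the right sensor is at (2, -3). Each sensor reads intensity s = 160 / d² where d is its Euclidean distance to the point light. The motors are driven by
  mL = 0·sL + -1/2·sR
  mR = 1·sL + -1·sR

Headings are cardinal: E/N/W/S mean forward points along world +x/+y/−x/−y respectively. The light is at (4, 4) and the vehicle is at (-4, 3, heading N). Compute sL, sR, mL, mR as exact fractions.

left sensor world pos  = (-7, 5); dL² = 122
right sensor world pos = (-1, 5); dR² = 26
sL = 160/122 = 80/61
sR = 160/26 = 80/13
mL = 0·sL + -1/2·sR = -40/13
mR = 1·sL + -1·sR = -3840/793

80/61 80/13 -40/13 -3840/793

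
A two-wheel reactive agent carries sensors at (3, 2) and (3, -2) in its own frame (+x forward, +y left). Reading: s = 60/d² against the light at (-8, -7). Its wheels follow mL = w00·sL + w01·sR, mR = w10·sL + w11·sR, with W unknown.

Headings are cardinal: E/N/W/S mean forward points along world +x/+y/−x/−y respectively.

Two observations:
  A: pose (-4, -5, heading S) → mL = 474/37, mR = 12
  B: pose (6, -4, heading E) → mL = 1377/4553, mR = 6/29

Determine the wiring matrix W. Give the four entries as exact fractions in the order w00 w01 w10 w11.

obs A: pose=(-4,-5,S) → sL=60/37, sR=12, mL=474/37, mR=12
obs B: pose=(6,-4,E) → sL=30/157, sR=6/29, mL=1377/4553, mR=6/29
sensor matrix S = [[60/37, 12], [30/157, 6/29]]; det S = -329760/168461
solve [mL_A; mL_B] = S·[w00; w01] and [mR_A; mR_B] = S·[w10; w11]:
  w00 = 1/2, w01 = 1, w10 = 0, w11 = 1

1/2 1 0 1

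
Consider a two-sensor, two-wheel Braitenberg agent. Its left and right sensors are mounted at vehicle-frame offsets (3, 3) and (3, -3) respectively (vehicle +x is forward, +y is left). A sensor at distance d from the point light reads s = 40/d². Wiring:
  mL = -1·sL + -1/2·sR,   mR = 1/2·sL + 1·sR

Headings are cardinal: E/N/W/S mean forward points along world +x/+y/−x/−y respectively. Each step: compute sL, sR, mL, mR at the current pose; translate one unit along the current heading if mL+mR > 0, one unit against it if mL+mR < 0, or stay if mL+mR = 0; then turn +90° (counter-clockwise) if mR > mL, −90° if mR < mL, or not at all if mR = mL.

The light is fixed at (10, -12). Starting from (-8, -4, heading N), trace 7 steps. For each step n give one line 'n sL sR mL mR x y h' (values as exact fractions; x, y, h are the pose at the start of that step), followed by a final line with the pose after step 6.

0 20/281 20/173 -6270/48613 7350/48613 -8 -4 N
1 40/477 8/117 -244/2067 76/689 -8 -3 W
2 5/29 10/109 -690/3161 1125/6322 -7 -3 S
3 8/73 8/49 -684/3577 780/3577 -7 -2 E
4 4/53 20/169 -1206/8957 1398/8957 -6 -2 N
5 8/85 40/557 -6156/47345 5628/47345 -6 -1 W
6 5/26 10/97 -615/2522 1005/5044 -5 -1 S
final -5 0 E

n=0: pose=(-8,-4,N); sL=20/281, sR=20/173; mL=-6270/48613, mR=7350/48613; mL+mR=1080/48613 → advance +1; mR−mL=13620/48613 → turn +1·90°
n=1: pose=(-8,-3,W); sL=40/477, sR=8/117; mL=-244/2067, mR=76/689; mL+mR=-16/2067 → advance -1; mR−mL=472/2067 → turn +1·90°
n=2: pose=(-7,-3,S); sL=5/29, sR=10/109; mL=-690/3161, mR=1125/6322; mL+mR=-255/6322 → advance -1; mR−mL=2505/6322 → turn +1·90°
n=3: pose=(-7,-2,E); sL=8/73, sR=8/49; mL=-684/3577, mR=780/3577; mL+mR=96/3577 → advance +1; mR−mL=1464/3577 → turn +1·90°
n=4: pose=(-6,-2,N); sL=4/53, sR=20/169; mL=-1206/8957, mR=1398/8957; mL+mR=192/8957 → advance +1; mR−mL=2604/8957 → turn +1·90°
n=5: pose=(-6,-1,W); sL=8/85, sR=40/557; mL=-6156/47345, mR=5628/47345; mL+mR=-528/47345 → advance -1; mR−mL=11784/47345 → turn +1·90°
n=6: pose=(-5,-1,S); sL=5/26, sR=10/97; mL=-615/2522, mR=1005/5044; mL+mR=-225/5044 → advance -1; mR−mL=2235/5044 → turn +1·90°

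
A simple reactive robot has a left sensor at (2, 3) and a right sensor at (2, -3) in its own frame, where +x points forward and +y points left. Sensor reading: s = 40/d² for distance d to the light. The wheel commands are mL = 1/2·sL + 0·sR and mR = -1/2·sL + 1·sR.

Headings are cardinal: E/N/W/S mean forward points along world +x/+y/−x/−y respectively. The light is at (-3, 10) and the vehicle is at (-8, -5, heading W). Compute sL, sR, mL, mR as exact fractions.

40/373 40/193 20/373 11060/71989

left sensor world pos  = (-10, -8); dL² = 373
right sensor world pos = (-10, -2); dR² = 193
sL = 40/373 = 40/373
sR = 40/193 = 40/193
mL = 1/2·sL + 0·sR = 20/373
mR = -1/2·sL + 1·sR = 11060/71989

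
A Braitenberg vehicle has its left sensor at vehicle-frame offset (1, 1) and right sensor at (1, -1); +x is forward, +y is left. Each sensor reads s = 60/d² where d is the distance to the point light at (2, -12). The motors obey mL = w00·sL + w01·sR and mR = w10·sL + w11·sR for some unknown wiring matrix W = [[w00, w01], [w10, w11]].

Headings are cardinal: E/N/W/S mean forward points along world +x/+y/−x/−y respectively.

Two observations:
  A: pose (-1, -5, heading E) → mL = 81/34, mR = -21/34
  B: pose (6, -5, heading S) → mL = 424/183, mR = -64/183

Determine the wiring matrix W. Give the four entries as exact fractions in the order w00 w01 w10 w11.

obs A: pose=(-1,-5,E) → sL=15/17, sR=3/2, mL=81/34, mR=-21/34
obs B: pose=(6,-5,S) → sL=60/61, sR=4/3, mL=424/183, mR=-64/183
sensor matrix S = [[15/17, 3/2], [60/61, 4/3]]; det S = -310/1037
solve [mL_A; mL_B] = S·[w00; w01] and [mR_A; mR_B] = S·[w10; w11]:
  w00 = 1, w01 = 1, w10 = 1, w11 = -1

1 1 1 -1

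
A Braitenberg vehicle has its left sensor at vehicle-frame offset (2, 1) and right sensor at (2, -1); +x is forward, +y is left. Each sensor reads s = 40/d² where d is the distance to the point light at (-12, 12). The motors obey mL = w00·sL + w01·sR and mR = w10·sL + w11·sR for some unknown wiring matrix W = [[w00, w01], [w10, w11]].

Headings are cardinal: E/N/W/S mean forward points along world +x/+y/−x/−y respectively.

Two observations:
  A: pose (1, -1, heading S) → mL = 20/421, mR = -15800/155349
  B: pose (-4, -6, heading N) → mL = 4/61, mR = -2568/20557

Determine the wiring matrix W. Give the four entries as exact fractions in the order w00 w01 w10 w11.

1/2 0 -1/2 -1/2

obs A: pose=(1,-1,S) → sL=40/421, sR=40/369, mL=20/421, mR=-15800/155349
obs B: pose=(-4,-6,N) → sL=8/61, sR=40/337, mL=4/61, mR=-2568/20557
sensor matrix S = [[40/421, 40/369], [8/61, 40/337]]; det S = -9386240/3193509393
solve [mL_A; mL_B] = S·[w00; w01] and [mR_A; mR_B] = S·[w10; w11]:
  w00 = 1/2, w01 = 0, w10 = -1/2, w11 = -1/2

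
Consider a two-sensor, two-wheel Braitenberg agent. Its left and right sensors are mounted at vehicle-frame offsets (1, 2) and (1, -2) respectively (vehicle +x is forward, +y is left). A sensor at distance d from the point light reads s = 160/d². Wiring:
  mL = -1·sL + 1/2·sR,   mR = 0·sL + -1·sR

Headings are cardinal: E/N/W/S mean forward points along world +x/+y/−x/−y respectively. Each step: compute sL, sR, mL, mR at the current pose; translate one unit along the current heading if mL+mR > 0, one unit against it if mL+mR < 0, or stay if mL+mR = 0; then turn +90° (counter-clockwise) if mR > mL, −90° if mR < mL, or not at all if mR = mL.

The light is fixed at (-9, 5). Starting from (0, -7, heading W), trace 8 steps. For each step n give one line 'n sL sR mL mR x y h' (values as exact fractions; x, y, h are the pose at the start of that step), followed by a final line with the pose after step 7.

0 8/13 40/41 -68/533 -40/41 0 -7 W
1 32/37 32/53 -1104/1961 -32/53 1 -7 N
2 80/121 80/173 -9000/20933 -80/173 1 -8 E
3 160/317 32/49 -2768/15533 -32/49 0 -8 S
4 8/13 40/41 -68/533 -40/41 0 -7 W
5 32/37 32/53 -1104/1961 -32/53 1 -7 N
6 80/121 80/173 -9000/20933 -80/173 1 -8 E
7 160/317 32/49 -2768/15533 -32/49 0 -8 S
final 0 -7 W

n=0: pose=(0,-7,W); sL=8/13, sR=40/41; mL=-68/533, mR=-40/41; mL+mR=-588/533 → advance -1; mR−mL=-452/533 → turn -1·90°
n=1: pose=(1,-7,N); sL=32/37, sR=32/53; mL=-1104/1961, mR=-32/53; mL+mR=-2288/1961 → advance -1; mR−mL=-80/1961 → turn -1·90°
n=2: pose=(1,-8,E); sL=80/121, sR=80/173; mL=-9000/20933, mR=-80/173; mL+mR=-18680/20933 → advance -1; mR−mL=-680/20933 → turn -1·90°
n=3: pose=(0,-8,S); sL=160/317, sR=32/49; mL=-2768/15533, mR=-32/49; mL+mR=-12912/15533 → advance -1; mR−mL=-7376/15533 → turn -1·90°
n=4: pose=(0,-7,W); sL=8/13, sR=40/41; mL=-68/533, mR=-40/41; mL+mR=-588/533 → advance -1; mR−mL=-452/533 → turn -1·90°
n=5: pose=(1,-7,N); sL=32/37, sR=32/53; mL=-1104/1961, mR=-32/53; mL+mR=-2288/1961 → advance -1; mR−mL=-80/1961 → turn -1·90°
n=6: pose=(1,-8,E); sL=80/121, sR=80/173; mL=-9000/20933, mR=-80/173; mL+mR=-18680/20933 → advance -1; mR−mL=-680/20933 → turn -1·90°
n=7: pose=(0,-8,S); sL=160/317, sR=32/49; mL=-2768/15533, mR=-32/49; mL+mR=-12912/15533 → advance -1; mR−mL=-7376/15533 → turn -1·90°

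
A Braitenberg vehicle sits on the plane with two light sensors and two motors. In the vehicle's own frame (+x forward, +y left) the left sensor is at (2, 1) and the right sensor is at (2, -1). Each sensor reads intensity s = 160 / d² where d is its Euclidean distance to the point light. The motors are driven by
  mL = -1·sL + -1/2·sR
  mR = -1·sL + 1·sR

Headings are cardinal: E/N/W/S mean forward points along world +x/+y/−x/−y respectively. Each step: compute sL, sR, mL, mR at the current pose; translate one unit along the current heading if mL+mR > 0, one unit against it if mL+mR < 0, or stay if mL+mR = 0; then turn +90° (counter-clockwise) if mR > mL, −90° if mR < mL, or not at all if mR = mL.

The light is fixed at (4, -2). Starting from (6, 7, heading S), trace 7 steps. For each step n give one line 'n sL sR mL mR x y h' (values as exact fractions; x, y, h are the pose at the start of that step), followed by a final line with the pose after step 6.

n=0: pose=(6,7,S); sL=80/29, sR=16/5; mL=-632/145, mR=64/145; mL+mR=-568/145 → advance -1; mR−mL=24/5 → turn +1·90°
n=1: pose=(6,8,E); sL=160/137, sR=160/97; mL=-26480/13289, mR=6400/13289; mL+mR=-20080/13289 → advance -1; mR−mL=240/97 → turn +1·90°
n=2: pose=(5,8,N); sL=10/9, sR=40/37; mL=-550/333, mR=-10/333; mL+mR=-560/333 → advance -1; mR−mL=60/37 → turn +1·90°
n=3: pose=(5,7,W); sL=32/13, sR=160/101; mL=-4272/1313, mR=-1152/1313; mL+mR=-5424/1313 → advance -1; mR−mL=240/101 → turn +1·90°
n=4: pose=(6,7,S); sL=80/29, sR=16/5; mL=-632/145, mR=64/145; mL+mR=-568/145 → advance -1; mR−mL=24/5 → turn +1·90°
n=5: pose=(6,8,E); sL=160/137, sR=160/97; mL=-26480/13289, mR=6400/13289; mL+mR=-20080/13289 → advance -1; mR−mL=240/97 → turn +1·90°
n=6: pose=(5,8,N); sL=10/9, sR=40/37; mL=-550/333, mR=-10/333; mL+mR=-560/333 → advance -1; mR−mL=60/37 → turn +1·90°

0 80/29 16/5 -632/145 64/145 6 7 S
1 160/137 160/97 -26480/13289 6400/13289 6 8 E
2 10/9 40/37 -550/333 -10/333 5 8 N
3 32/13 160/101 -4272/1313 -1152/1313 5 7 W
4 80/29 16/5 -632/145 64/145 6 7 S
5 160/137 160/97 -26480/13289 6400/13289 6 8 E
6 10/9 40/37 -550/333 -10/333 5 8 N
final 5 7 W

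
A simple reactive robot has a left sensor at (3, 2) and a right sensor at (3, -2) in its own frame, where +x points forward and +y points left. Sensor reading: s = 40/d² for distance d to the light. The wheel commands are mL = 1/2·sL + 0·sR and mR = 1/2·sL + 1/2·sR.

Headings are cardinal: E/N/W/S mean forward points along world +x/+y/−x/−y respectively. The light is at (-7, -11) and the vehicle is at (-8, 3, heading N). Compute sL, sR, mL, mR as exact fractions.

left sensor world pos  = (-10, 6); dL² = 298
right sensor world pos = (-6, 6); dR² = 290
sL = 40/298 = 20/149
sR = 40/290 = 4/29
mL = 1/2·sL + 0·sR = 10/149
mR = 1/2·sL + 1/2·sR = 588/4321

20/149 4/29 10/149 588/4321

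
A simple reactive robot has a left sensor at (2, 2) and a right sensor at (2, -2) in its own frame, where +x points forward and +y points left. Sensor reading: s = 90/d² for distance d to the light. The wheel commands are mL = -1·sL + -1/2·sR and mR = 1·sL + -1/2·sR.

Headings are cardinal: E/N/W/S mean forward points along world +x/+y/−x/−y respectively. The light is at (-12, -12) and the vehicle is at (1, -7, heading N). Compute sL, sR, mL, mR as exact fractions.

9/17 45/137 -3231/4658 1701/4658

left sensor world pos  = (-1, -5); dL² = 170
right sensor world pos = (3, -5); dR² = 274
sL = 90/170 = 9/17
sR = 90/274 = 45/137
mL = -1·sL + -1/2·sR = -3231/4658
mR = 1·sL + -1/2·sR = 1701/4658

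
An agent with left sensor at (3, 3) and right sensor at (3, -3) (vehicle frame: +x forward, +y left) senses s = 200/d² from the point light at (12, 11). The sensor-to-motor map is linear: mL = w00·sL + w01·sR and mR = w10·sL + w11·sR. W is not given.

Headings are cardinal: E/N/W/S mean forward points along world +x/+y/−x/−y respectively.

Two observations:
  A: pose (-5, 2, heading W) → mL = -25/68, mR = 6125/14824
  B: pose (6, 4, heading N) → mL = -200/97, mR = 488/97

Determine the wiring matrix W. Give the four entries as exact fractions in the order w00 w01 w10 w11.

obs A: pose=(-5,2,W) → sL=25/68, sR=50/109, mL=-25/68, mR=6125/14824
obs B: pose=(6,4,N) → sL=200/97, sR=8, mL=-200/97, mR=488/97
sensor matrix S = [[25/68, 50/109], [200/97, 8]]; det S = 358650/179741
solve [mL_A; mL_B] = S·[w00; w01] and [mR_A; mR_B] = S·[w10; w11]:
  w00 = -1, w01 = 0, w10 = 1/2, w11 = 1/2

-1 0 1/2 1/2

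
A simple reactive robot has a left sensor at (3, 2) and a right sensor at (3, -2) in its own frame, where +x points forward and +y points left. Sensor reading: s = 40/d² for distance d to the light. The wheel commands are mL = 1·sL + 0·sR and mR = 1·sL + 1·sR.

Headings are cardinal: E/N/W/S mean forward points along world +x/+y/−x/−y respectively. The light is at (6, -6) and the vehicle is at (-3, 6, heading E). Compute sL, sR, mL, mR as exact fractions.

left sensor world pos  = (0, 8); dL² = 232
right sensor world pos = (0, 4); dR² = 136
sL = 40/232 = 5/29
sR = 40/136 = 5/17
mL = 1·sL + 0·sR = 5/29
mR = 1·sL + 1·sR = 230/493

5/29 5/17 5/29 230/493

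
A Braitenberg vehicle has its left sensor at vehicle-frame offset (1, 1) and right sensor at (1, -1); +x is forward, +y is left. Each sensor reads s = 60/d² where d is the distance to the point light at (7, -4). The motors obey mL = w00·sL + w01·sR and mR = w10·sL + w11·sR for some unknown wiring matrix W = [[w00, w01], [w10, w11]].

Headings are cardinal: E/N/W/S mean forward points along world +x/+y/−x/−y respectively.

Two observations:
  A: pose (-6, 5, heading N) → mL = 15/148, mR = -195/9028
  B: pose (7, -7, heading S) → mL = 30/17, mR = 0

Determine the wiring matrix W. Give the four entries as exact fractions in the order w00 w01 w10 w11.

1/2 0 1/2 -1/2

obs A: pose=(-6,5,N) → sL=15/74, sR=15/61, mL=15/148, mR=-195/9028
obs B: pose=(7,-7,S) → sL=60/17, sR=60/17, mL=30/17, mR=0
sensor matrix S = [[15/74, 15/61], [60/17, 60/17]]; det S = -5850/38369
solve [mL_A; mL_B] = S·[w00; w01] and [mR_A; mR_B] = S·[w10; w11]:
  w00 = 1/2, w01 = 0, w10 = 1/2, w11 = -1/2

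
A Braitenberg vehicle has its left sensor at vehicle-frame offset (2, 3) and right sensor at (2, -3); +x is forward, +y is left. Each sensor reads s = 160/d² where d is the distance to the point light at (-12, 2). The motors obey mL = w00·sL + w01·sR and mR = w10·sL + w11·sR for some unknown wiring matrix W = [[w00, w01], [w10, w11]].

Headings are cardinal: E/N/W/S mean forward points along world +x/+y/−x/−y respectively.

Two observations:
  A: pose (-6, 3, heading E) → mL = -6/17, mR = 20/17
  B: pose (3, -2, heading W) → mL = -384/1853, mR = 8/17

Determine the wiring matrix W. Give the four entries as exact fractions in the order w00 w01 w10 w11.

1 -1 0 1/2

obs A: pose=(-6,3,E) → sL=2, sR=40/17, mL=-6/17, mR=20/17
obs B: pose=(3,-2,W) → sL=80/109, sR=16/17, mL=-384/1853, mR=8/17
sensor matrix S = [[2, 40/17], [80/109, 16/17]]; det S = 288/1853
solve [mL_A; mL_B] = S·[w00; w01] and [mR_A; mR_B] = S·[w10; w11]:
  w00 = 1, w01 = -1, w10 = 0, w11 = 1/2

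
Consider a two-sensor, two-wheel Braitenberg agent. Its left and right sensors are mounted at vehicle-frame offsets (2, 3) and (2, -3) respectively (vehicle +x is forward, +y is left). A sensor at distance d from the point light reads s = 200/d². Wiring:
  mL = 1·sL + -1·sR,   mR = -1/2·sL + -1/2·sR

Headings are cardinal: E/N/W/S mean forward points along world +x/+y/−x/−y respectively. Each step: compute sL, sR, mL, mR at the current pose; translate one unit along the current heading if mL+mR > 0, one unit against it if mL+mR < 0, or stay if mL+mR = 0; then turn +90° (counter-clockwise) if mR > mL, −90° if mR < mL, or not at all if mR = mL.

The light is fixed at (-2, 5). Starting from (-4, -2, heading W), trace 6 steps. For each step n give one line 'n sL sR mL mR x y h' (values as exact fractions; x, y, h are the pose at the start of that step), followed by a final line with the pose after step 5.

n=0: pose=(-4,-2,W); sL=50/29, sR=25/4; mL=-525/116, mR=-925/232; mL+mR=-1975/232 → advance -1; mR−mL=125/232 → turn +1·90°
n=1: pose=(-3,-2,S); sL=40/17, sR=200/97; mL=480/1649, mR=-3640/1649; mL+mR=-3160/1649 → advance -1; mR−mL=-4120/1649 → turn -1·90°
n=2: pose=(-3,-1,W); sL=20/9, sR=100/9; mL=-80/9, mR=-20/3; mL+mR=-140/9 → advance -1; mR−mL=20/9 → turn +1·90°
n=3: pose=(-2,-1,S); sL=200/73, sR=200/73; mL=0, mR=-200/73; mL+mR=-200/73 → advance -1; mR−mL=-200/73 → turn -1·90°
n=4: pose=(-2,0,W); sL=50/17, sR=25; mL=-375/17, mR=-475/34; mL+mR=-1225/34 → advance -1; mR−mL=275/34 → turn +1·90°
n=5: pose=(-1,0,S); sL=40/13, sR=200/53; mL=-480/689, mR=-2360/689; mL+mR=-2840/689 → advance -1; mR−mL=-1880/689 → turn -1·90°

0 50/29 25/4 -525/116 -925/232 -4 -2 W
1 40/17 200/97 480/1649 -3640/1649 -3 -2 S
2 20/9 100/9 -80/9 -20/3 -3 -1 W
3 200/73 200/73 0 -200/73 -2 -1 S
4 50/17 25 -375/17 -475/34 -2 0 W
5 40/13 200/53 -480/689 -2360/689 -1 0 S
final -1 1 W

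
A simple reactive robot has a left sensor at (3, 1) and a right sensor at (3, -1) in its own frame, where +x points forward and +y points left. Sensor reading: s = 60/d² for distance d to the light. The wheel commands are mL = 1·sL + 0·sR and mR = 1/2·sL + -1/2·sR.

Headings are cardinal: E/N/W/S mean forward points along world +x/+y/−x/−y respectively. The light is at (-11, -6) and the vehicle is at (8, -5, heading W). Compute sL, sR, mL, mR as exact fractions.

15/64 3/13 15/64 3/1664

left sensor world pos  = (5, -6); dL² = 256
right sensor world pos = (5, -4); dR² = 260
sL = 60/256 = 15/64
sR = 60/260 = 3/13
mL = 1·sL + 0·sR = 15/64
mR = 1/2·sL + -1/2·sR = 3/1664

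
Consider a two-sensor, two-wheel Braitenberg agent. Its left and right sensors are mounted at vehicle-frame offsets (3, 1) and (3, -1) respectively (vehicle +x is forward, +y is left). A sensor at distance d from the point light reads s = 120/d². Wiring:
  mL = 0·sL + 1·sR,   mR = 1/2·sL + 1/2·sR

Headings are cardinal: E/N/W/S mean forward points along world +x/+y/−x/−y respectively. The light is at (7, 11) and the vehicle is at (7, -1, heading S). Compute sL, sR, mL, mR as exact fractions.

left sensor world pos  = (8, -4); dL² = 226
right sensor world pos = (6, -4); dR² = 226
sL = 120/226 = 60/113
sR = 120/226 = 60/113
mL = 0·sL + 1·sR = 60/113
mR = 1/2·sL + 1/2·sR = 60/113

60/113 60/113 60/113 60/113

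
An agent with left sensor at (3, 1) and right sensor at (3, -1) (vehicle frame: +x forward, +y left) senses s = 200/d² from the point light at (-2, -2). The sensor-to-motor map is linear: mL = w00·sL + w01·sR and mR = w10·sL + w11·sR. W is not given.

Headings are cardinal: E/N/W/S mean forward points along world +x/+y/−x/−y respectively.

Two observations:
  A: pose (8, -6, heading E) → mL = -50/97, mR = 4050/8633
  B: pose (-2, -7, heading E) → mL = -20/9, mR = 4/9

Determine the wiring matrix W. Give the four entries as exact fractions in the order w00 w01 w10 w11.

0 -1/2 -1/2 1

obs A: pose=(8,-6,E) → sL=100/89, sR=100/97, mL=-50/97, mR=4050/8633
obs B: pose=(-2,-7,E) → sL=8, sR=40/9, mL=-20/9, mR=4/9
sensor matrix S = [[100/89, 100/97], [8, 40/9]]; det S = -252800/77697
solve [mL_A; mL_B] = S·[w00; w01] and [mR_A; mR_B] = S·[w10; w11]:
  w00 = 0, w01 = -1/2, w10 = -1/2, w11 = 1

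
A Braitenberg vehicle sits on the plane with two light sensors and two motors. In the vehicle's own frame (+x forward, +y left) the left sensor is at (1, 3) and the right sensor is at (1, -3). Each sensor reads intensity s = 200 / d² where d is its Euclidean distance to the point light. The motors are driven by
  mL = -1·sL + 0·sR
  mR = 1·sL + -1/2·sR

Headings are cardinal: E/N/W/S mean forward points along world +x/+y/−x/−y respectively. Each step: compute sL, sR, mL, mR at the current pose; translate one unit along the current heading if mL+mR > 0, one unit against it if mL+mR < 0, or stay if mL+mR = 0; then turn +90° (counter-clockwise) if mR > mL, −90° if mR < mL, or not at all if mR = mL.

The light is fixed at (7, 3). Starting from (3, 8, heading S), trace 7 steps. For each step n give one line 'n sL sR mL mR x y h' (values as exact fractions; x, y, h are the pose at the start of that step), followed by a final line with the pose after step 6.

0 200/17 40/13 -200/17 2260/221 3 8 S
1 20/9 100/9 -20/9 -10/3 3 9 E
2 200/29 200/89 -200/29 14900/2581 2 9 S
3 50/29 25/4 -50/29 -325/232 2 10 E
4 40/29 200/73 -40/29 20/2117 1 10 N
5 100/29 20/13 -100/29 1010/377 1 9 W
6 200/29 200/89 -200/29 14900/2581 2 9 S
final 2 10 E

n=0: pose=(3,8,S); sL=200/17, sR=40/13; mL=-200/17, mR=2260/221; mL+mR=-20/13 → advance -1; mR−mL=4860/221 → turn +1·90°
n=1: pose=(3,9,E); sL=20/9, sR=100/9; mL=-20/9, mR=-10/3; mL+mR=-50/9 → advance -1; mR−mL=-10/9 → turn -1·90°
n=2: pose=(2,9,S); sL=200/29, sR=200/89; mL=-200/29, mR=14900/2581; mL+mR=-100/89 → advance -1; mR−mL=32700/2581 → turn +1·90°
n=3: pose=(2,10,E); sL=50/29, sR=25/4; mL=-50/29, mR=-325/232; mL+mR=-25/8 → advance -1; mR−mL=75/232 → turn +1·90°
n=4: pose=(1,10,N); sL=40/29, sR=200/73; mL=-40/29, mR=20/2117; mL+mR=-100/73 → advance -1; mR−mL=2940/2117 → turn +1·90°
n=5: pose=(1,9,W); sL=100/29, sR=20/13; mL=-100/29, mR=1010/377; mL+mR=-10/13 → advance -1; mR−mL=2310/377 → turn +1·90°
n=6: pose=(2,9,S); sL=200/29, sR=200/89; mL=-200/29, mR=14900/2581; mL+mR=-100/89 → advance -1; mR−mL=32700/2581 → turn +1·90°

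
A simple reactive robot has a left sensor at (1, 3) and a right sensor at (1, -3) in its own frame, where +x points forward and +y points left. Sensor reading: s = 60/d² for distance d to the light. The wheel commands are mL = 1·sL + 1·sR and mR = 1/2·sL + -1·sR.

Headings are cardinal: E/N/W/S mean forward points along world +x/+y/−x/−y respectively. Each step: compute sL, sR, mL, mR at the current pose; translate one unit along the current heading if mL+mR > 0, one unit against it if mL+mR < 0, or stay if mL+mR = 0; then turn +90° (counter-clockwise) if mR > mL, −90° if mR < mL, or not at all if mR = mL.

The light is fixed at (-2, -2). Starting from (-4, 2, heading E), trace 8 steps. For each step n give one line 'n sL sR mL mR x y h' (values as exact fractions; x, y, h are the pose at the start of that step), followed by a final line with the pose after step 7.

0 6/5 30 156/5 -147/5 -4 2 E
1 60/13 12/5 456/65 -6/65 -3 2 S
2 15 3/2 33/2 6 -3 1 W
3 60/41 60/17 3480/697 -1950/697 -4 1 N
4 6/5 30 156/5 -147/5 -4 2 E
5 60/13 12/5 456/65 -6/65 -3 2 S
6 15 3/2 33/2 6 -3 1 W
7 60/41 60/17 3480/697 -1950/697 -4 1 N
final -4 2 E

n=0: pose=(-4,2,E); sL=6/5, sR=30; mL=156/5, mR=-147/5; mL+mR=9/5 → advance +1; mR−mL=-303/5 → turn -1·90°
n=1: pose=(-3,2,S); sL=60/13, sR=12/5; mL=456/65, mR=-6/65; mL+mR=90/13 → advance +1; mR−mL=-462/65 → turn -1·90°
n=2: pose=(-3,1,W); sL=15, sR=3/2; mL=33/2, mR=6; mL+mR=45/2 → advance +1; mR−mL=-21/2 → turn -1·90°
n=3: pose=(-4,1,N); sL=60/41, sR=60/17; mL=3480/697, mR=-1950/697; mL+mR=90/41 → advance +1; mR−mL=-5430/697 → turn -1·90°
n=4: pose=(-4,2,E); sL=6/5, sR=30; mL=156/5, mR=-147/5; mL+mR=9/5 → advance +1; mR−mL=-303/5 → turn -1·90°
n=5: pose=(-3,2,S); sL=60/13, sR=12/5; mL=456/65, mR=-6/65; mL+mR=90/13 → advance +1; mR−mL=-462/65 → turn -1·90°
n=6: pose=(-3,1,W); sL=15, sR=3/2; mL=33/2, mR=6; mL+mR=45/2 → advance +1; mR−mL=-21/2 → turn -1·90°
n=7: pose=(-4,1,N); sL=60/41, sR=60/17; mL=3480/697, mR=-1950/697; mL+mR=90/41 → advance +1; mR−mL=-5430/697 → turn -1·90°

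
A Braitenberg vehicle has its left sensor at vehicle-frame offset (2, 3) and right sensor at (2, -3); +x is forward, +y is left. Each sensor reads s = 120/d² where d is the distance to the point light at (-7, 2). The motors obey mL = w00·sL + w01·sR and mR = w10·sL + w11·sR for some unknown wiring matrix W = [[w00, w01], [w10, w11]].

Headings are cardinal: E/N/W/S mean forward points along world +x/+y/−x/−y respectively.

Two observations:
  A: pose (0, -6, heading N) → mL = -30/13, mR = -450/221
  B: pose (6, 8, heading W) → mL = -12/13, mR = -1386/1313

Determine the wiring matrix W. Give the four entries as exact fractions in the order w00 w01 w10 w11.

obs A: pose=(0,-6,N) → sL=30/13, sR=15/17, mL=-30/13, mR=-450/221
obs B: pose=(6,8,W) → sL=12/13, sR=60/101, mL=-12/13, mR=-1386/1313
sensor matrix S = [[30/13, 15/17], [12/13, 60/101]]; det S = 12420/22321
solve [mL_A; mL_B] = S·[w00; w01] and [mR_A; mR_B] = S·[w10; w11]:
  w00 = -1, w01 = 0, w10 = -1/2, w11 = -1

-1 0 -1/2 -1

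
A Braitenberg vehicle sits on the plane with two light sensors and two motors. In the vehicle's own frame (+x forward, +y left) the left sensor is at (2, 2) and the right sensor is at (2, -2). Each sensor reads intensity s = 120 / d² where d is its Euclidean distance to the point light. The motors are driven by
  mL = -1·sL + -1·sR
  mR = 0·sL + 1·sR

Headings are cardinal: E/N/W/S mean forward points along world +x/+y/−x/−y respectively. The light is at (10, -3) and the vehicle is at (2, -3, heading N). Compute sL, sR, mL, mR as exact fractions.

left sensor world pos  = (0, -1); dL² = 104
right sensor world pos = (4, -1); dR² = 40
sL = 120/104 = 15/13
sR = 120/40 = 3
mL = -1·sL + -1·sR = -54/13
mR = 0·sL + 1·sR = 3

15/13 3 -54/13 3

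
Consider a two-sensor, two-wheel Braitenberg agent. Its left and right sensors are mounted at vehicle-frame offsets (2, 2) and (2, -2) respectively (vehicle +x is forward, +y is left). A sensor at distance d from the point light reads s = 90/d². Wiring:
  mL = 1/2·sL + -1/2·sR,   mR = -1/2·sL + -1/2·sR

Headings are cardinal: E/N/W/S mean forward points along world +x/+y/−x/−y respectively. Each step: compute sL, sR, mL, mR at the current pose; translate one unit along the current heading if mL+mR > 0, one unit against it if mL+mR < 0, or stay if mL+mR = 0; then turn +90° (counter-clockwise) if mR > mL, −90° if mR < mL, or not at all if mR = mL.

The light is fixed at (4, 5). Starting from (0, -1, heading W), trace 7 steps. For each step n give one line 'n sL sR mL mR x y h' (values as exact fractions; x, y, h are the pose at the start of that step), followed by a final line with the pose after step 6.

n=0: pose=(0,-1,W); sL=9/10, sR=45/26; mL=-27/65, mR=-171/130; mL+mR=-45/26 → advance -1; mR−mL=-9/10 → turn -1·90°
n=1: pose=(1,-1,N); sL=90/41, sR=90/17; mL=-1080/697, mR=-2610/697; mL+mR=-90/17 → advance -1; mR−mL=-90/41 → turn -1·90°
n=2: pose=(1,-2,E); sL=45/13, sR=45/41; mL=630/533, mR=-1215/533; mL+mR=-45/41 → advance -1; mR−mL=-45/13 → turn -1·90°
n=3: pose=(0,-2,S); sL=18/17, sR=10/13; mL=32/221, mR=-202/221; mL+mR=-10/13 → advance -1; mR−mL=-18/17 → turn -1·90°
n=4: pose=(0,-1,W); sL=9/10, sR=45/26; mL=-27/65, mR=-171/130; mL+mR=-45/26 → advance -1; mR−mL=-9/10 → turn -1·90°
n=5: pose=(1,-1,N); sL=90/41, sR=90/17; mL=-1080/697, mR=-2610/697; mL+mR=-90/17 → advance -1; mR−mL=-90/41 → turn -1·90°
n=6: pose=(1,-2,E); sL=45/13, sR=45/41; mL=630/533, mR=-1215/533; mL+mR=-45/41 → advance -1; mR−mL=-45/13 → turn -1·90°

0 9/10 45/26 -27/65 -171/130 0 -1 W
1 90/41 90/17 -1080/697 -2610/697 1 -1 N
2 45/13 45/41 630/533 -1215/533 1 -2 E
3 18/17 10/13 32/221 -202/221 0 -2 S
4 9/10 45/26 -27/65 -171/130 0 -1 W
5 90/41 90/17 -1080/697 -2610/697 1 -1 N
6 45/13 45/41 630/533 -1215/533 1 -2 E
final 0 -2 S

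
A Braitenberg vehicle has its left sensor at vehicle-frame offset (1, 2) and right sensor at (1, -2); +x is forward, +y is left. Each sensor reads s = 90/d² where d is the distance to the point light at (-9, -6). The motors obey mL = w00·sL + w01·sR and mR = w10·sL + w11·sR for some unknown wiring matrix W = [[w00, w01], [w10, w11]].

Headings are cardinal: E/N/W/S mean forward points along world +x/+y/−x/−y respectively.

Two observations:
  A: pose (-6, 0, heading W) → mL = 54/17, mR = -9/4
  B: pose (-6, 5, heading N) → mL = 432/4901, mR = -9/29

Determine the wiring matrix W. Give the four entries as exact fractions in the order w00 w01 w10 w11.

obs A: pose=(-6,0,W) → sL=9/2, sR=45/34, mL=54/17, mR=-9/4
obs B: pose=(-6,5,N) → sL=18/29, sR=90/169, mL=432/4901, mR=-9/29
sensor matrix S = [[9/2, 45/34], [18/29, 90/169]]; det S = 131220/83317
solve [mL_A; mL_B] = S·[w00; w01] and [mR_A; mR_B] = S·[w10; w11]:
  w00 = 1, w01 = -1, w10 = -1/2, w11 = 0

1 -1 -1/2 0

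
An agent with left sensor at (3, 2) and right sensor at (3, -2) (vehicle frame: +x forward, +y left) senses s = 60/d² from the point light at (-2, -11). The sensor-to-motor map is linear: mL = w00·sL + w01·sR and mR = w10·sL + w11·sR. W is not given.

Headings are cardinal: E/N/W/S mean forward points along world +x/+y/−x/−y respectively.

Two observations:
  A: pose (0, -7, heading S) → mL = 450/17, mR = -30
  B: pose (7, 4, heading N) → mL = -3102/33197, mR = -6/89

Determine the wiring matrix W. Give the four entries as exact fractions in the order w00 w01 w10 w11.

-1 1/2 0 -1/2

obs A: pose=(0,-7,S) → sL=60/17, sR=60, mL=450/17, mR=-30
obs B: pose=(7,4,N) → sL=60/373, sR=12/89, mL=-3102/33197, mR=-6/89
sensor matrix S = [[60/17, 60], [60/373, 12/89]]; det S = -5178240/564349
solve [mL_A; mL_B] = S·[w00; w01] and [mR_A; mR_B] = S·[w10; w11]:
  w00 = -1, w01 = 1/2, w10 = 0, w11 = -1/2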